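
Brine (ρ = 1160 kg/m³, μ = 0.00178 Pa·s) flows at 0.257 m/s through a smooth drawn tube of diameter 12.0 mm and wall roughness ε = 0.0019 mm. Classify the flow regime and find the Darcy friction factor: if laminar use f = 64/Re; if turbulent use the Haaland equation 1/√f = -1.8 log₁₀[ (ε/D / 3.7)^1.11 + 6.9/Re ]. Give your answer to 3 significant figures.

f ≈ 0.0318

Re = ρVD/μ = 1160·0.257·0.012/0.00178 = 2010.
Re < 2300 → laminar, so f = 64/Re = 0.03184 (roughness is irrelevant in laminar flow).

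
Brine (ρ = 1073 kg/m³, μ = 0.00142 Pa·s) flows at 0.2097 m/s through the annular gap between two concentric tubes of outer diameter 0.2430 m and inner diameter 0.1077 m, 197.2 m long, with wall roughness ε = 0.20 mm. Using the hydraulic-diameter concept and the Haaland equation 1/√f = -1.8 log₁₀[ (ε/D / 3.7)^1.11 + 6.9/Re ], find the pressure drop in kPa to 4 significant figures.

Hydraulic diameter D_h = 4A/P = D_o - D_i = 0.243 - 0.1077 = 0.1353 m.
Re = ρVD_h/μ = 1073·0.2097·0.1353/0.00142 = 2.144e+04.
ε/D_h = 0.0002/0.1353 = 0.00148; Haaland gives 1/√f = -1.8 log₁₀[0.000169+0.000322] = 5.956, so f = 0.02819.
ΔP = f(L/D_h)(ρV²/2) = 0.02819·197.2/0.1353·23.59 = 969.2 Pa.
ΔP = 0.9692 kPa.

ΔP ≈ 0.9692 kPa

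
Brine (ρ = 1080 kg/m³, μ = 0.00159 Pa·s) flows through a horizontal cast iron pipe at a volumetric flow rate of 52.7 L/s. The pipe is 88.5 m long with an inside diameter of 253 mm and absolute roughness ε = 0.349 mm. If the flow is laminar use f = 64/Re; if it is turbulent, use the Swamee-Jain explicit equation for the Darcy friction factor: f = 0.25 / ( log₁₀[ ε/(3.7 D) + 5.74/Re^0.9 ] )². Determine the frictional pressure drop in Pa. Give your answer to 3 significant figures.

Q = 52.7 L/s = 52.7/1000 = 0.0527 m³/s.
Cross-sectional area A = πD²/4 = π(0.253)²/4 = 0.05027 m²; mean velocity V = Q/A = 0.0527/0.05027 = 1.048 m/s.
Reynolds number Re = ρVD/μ = 1080 · 1.048 · 0.253 / 0.00159 = 1.801e+05.
Re > 4000 → turbulent. Relative roughness ε/D = 0.000349/0.253 = 0.00138. Swamee-Jain: f = 0.25/(log₁₀[0.00138/3.7 + 5.74/1.801e+05^0.9])² = 0.25/(log₁₀[0.000373 + 0.000107])² = 0.25/(-3.319)² = 0.02269.
Darcy-Weisbach: ΔP = f(L/D)(ρV²/2) = 0.02269·(88.5/0.253)·(1080·1.048²/2) = 0.02269·349.8·593.4 = 4711 Pa.

ΔP ≈ 4710 Pa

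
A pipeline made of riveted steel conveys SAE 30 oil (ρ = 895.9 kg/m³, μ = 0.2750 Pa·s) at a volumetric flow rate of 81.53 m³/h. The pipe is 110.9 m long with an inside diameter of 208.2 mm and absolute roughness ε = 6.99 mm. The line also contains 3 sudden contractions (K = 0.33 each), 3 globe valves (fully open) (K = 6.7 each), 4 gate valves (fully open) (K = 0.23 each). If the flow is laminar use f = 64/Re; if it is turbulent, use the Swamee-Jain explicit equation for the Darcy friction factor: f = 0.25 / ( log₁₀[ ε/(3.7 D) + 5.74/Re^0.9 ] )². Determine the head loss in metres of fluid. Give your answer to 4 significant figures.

Q = 81.53 m³/h = 81.53/3600 = 0.02265 m³/s.
Cross-sectional area A = πD²/4 = π(0.2082)²/4 = 0.03404 m²; mean velocity V = Q/A = 0.02265/0.03404 = 0.6652 m/s.
Reynolds number Re = ρVD/μ = 895.9 · 0.6652 · 0.2082 / 0.275 = 451.2.
Re < 2300 → laminar flow, so f = 64/Re = 64/451.2 = 0.1418 (the turbulent correlation is not needed).
Total minor-loss coefficient ΣK = 3·0.33 + 3·6.7 + 4·0.23 = 22.
ΔP = [f·L/D + ΣK]·(ρV²/2) = [0.1418·110.9/0.2082 + 22]·(895.9·0.6652²/2) = [75.55 + 22]·198.2 = 1.934e+04 Pa.
Head loss h_f = ΔP/(ρg) = 1.934e+04/(895.9·9.81) = 2.200 m.

h_f ≈ 2.200 m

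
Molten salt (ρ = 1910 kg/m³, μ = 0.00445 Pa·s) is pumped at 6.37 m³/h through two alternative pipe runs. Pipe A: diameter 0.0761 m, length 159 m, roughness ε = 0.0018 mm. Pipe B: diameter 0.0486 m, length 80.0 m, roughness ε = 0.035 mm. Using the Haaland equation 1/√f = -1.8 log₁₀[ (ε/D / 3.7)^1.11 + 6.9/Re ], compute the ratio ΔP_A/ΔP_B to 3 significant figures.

Pipe A: V = Q/A = 0.001769/0.004548 = 0.389 m/s; Re = 1.271e+04; ε/D = 2.37e-05; Haaland → f = 0.02897; ΔP_A = f(L/D)(ρV²/2) = 8749 Pa.
Pipe B: V = Q/A = 0.001769/0.001855 = 0.9538 m/s; Re = 1.99e+04; ε/D = 0.00072; Haaland → f = 0.02711; ΔP_B = f(L/D)(ρV²/2) = 3.878e+04 Pa.
ΔP_A/ΔP_B = 8749/3.878e+04 = 0.226.

ΔP_A/ΔP_B ≈ 0.226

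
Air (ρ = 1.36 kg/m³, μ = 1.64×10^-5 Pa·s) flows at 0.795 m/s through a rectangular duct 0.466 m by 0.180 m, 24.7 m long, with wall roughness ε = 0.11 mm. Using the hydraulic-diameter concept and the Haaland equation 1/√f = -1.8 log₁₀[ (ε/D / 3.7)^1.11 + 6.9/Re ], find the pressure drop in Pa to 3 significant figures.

Hydraulic diameter D_h = 4A/P = 4·(0.466·0.18)/(2·(0.466+0.18)) = 0.3355/1.292 = 0.2597 m.
Re = ρVD_h/μ = 1.36·0.795·0.2597/1.64e-05 = 1.712e+04.
ε/D_h = 0.00011/0.2597 = 0.000424; Haaland gives 1/√f = -1.8 log₁₀[4.22e-05+0.000403] = 6.033, so f = 0.02748.
ΔP = f(L/D_h)(ρV²/2) = 0.02748·24.7/0.2597·0.4298 = 1.123 Pa.

ΔP ≈ 1.12 Pa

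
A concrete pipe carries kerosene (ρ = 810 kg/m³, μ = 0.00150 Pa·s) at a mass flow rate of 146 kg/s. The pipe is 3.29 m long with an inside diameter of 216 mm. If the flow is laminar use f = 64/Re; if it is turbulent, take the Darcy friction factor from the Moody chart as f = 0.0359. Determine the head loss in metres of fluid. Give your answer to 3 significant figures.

h_f ≈ 0.674 m

A = πD²/4 = π(0.216)²/4 = 0.03664 m²; mean velocity V = ṁ/(ρA) = 146/(810 · 0.03664) = 4.919 m/s.
Reynolds number Re = ρVD/μ = 810 · 4.919 · 0.216 / 0.0015 = 5.737e+05.
Re > 4000 → turbulent; use the Moody-chart value f = 0.0359.
Darcy-Weisbach: ΔP = f(L/D)(ρV²/2) = 0.0359·(3.29/0.216)·(810·4.919²/2) = 0.0359·15.23·9799 = 5358 Pa.
Head loss h_f = ΔP/(ρg) = 5358/(810·9.81) = 0.674 m.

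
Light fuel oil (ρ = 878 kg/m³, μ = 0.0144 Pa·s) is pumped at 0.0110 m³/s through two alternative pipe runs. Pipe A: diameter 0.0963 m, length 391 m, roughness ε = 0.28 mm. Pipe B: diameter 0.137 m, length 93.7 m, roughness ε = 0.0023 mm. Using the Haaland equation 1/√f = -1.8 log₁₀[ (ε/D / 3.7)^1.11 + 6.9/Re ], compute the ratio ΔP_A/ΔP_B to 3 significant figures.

Pipe A: V = Q/A = 0.011/0.007284 = 1.51 m/s; Re = 8868; ε/D = 0.00291; Haaland → f = 0.0356; ΔP_A = f(L/D)(ρV²/2) = 1.447e+05 Pa.
Pipe B: V = Q/A = 0.011/0.01474 = 0.7462 m/s; Re = 6233; ε/D = 1.68e-05; Haaland → f = 0.03534; ΔP_B = f(L/D)(ρV²/2) = 5908 Pa.
ΔP_A/ΔP_B = 1.447e+05/5908 = 24.5.

ΔP_A/ΔP_B ≈ 24.5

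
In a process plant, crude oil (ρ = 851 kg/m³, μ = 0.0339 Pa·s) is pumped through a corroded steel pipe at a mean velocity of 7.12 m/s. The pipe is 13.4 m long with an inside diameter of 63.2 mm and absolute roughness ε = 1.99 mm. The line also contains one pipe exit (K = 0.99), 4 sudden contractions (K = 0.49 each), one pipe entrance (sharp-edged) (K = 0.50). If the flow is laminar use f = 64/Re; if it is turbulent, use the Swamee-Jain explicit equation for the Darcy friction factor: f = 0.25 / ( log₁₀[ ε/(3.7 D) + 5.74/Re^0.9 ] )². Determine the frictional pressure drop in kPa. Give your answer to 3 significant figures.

Reynolds number Re = ρVD/μ = 851 · 7.12 · 0.0632 / 0.0339 = 1.13e+04.
Re > 4000 → turbulent. Relative roughness ε/D = 0.00199/0.0632 = 0.0315. Swamee-Jain: f = 0.25/(log₁₀[0.0315/3.7 + 5.74/1.13e+04^0.9])² = 0.25/(log₁₀[0.00851 + 0.00129])² = 0.25/(-2.009)² = 0.06196.
Total minor-loss coefficient ΣK = 1·0.99 + 4·0.49 + 1·0.5 = 3.45.
ΔP = [f·L/D + ΣK]·(ρV²/2) = [0.06196·13.4/0.0632 + 3.45]·(851·7.12²/2) = [13.14 + 3.45]·2.157e+04 = 3.578e+05 Pa.
ΔP = 3.578e+05 Pa = 358 kPa.

ΔP ≈ 358 kPa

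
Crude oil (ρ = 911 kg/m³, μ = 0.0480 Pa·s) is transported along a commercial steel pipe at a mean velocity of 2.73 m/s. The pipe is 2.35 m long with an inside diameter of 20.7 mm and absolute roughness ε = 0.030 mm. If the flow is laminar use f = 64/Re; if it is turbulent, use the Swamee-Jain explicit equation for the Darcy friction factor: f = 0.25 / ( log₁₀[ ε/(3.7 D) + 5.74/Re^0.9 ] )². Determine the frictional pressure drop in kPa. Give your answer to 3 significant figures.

Reynolds number Re = ρVD/μ = 911 · 2.73 · 0.0207 / 0.048 = 1073.
Re < 2300 → laminar flow, so f = 64/Re = 64/1073 = 0.05967 (the turbulent correlation is not needed).
Darcy-Weisbach: ΔP = f(L/D)(ρV²/2) = 0.05967·(2.35/0.0207)·(911·2.73²/2) = 0.05967·113.5·3395 = 2.3e+04 Pa.
ΔP = 2.3e+04 Pa = 23.0 kPa.

ΔP ≈ 23.0 kPa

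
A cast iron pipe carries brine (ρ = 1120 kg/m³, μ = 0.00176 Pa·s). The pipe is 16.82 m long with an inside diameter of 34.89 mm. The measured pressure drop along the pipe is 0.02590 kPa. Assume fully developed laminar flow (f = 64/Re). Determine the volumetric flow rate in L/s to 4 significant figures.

Q ≈ 0.03182 L/s

For laminar flow, f = 64/Re with Re = ρVD/μ, so Darcy-Weisbach reduces to ΔP = 32μLV/D². Solving for V: V = ΔP·D²/(32μL) = 25.9·(0.03489)²/(32·0.00176·16.82) = 0.03328 m/s.
Check: Re = ρVD/μ = 1120·0.03328·0.03489/0.00176 = 739 < 2300, so the laminar assumption holds.
Q = V·A = 0.03328·(π/4·0.03489²) = 3.182e-05 m³/s = 0.03182 L/s.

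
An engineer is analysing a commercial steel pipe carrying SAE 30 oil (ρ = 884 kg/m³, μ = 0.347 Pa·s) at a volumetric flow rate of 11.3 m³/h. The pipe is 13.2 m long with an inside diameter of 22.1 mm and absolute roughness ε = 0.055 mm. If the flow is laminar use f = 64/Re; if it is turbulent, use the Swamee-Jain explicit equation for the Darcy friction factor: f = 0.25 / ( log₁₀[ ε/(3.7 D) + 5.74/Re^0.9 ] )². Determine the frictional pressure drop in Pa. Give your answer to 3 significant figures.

Q = 11.3 m³/h = 11.3/3600 = 0.003139 m³/s.
Cross-sectional area A = πD²/4 = π(0.0221)²/4 = 0.0003836 m²; mean velocity V = Q/A = 0.003139/0.0003836 = 8.183 m/s.
Reynolds number Re = ρVD/μ = 884 · 8.183 · 0.0221 / 0.347 = 460.7.
Re < 2300 → laminar flow, so f = 64/Re = 64/460.7 = 0.1389 (the turbulent correlation is not needed).
Darcy-Weisbach: ΔP = f(L/D)(ρV²/2) = 0.1389·(13.2/0.0221)·(884·8.183²/2) = 0.1389·597.3·2.96e+04 = 2.456e+06 Pa.

ΔP ≈ 2.46×10^6 Pa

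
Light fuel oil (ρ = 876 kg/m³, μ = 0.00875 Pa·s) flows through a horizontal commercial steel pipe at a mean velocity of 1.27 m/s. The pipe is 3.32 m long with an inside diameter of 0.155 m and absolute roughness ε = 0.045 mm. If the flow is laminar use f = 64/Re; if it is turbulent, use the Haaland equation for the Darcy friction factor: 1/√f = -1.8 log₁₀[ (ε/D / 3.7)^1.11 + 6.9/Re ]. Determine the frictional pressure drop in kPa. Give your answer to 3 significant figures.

ΔP ≈ 0.399 kPa

Reynolds number Re = ρVD/μ = 876 · 1.27 · 0.155 / 0.00875 = 1.971e+04.
Re > 4000 → turbulent. Relative roughness ε/D = 4.5e-05/0.155 = 0.00029. Haaland: 1/√f = -1.8 log₁₀[(0.00029/3.7)^1.11 + 6.9/1.971e+04] = -1.8 log₁₀[2.77e-05 + 0.00035] = 6.161, so f = 0.02635.
Darcy-Weisbach: ΔP = f(L/D)(ρV²/2) = 0.02635·(3.32/0.155)·(876·1.27²/2) = 0.02635·21.42·706.5 = 398.7 Pa.
ΔP = 398.7 Pa = 0.399 kPa.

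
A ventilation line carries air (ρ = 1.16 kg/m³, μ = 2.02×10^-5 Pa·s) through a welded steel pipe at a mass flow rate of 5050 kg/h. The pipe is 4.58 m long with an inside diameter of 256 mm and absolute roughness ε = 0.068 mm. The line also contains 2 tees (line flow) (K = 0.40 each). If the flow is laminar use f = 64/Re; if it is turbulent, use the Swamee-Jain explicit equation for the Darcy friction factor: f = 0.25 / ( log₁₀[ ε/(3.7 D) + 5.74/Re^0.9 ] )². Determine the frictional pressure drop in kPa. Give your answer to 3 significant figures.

ṁ = 5050 kg/h = 5050/3600 = 1.403 kg/s.
A = πD²/4 = π(0.256)²/4 = 0.05147 m²; mean velocity V = ṁ/(ρA) = 1.403/(1.16 · 0.05147) = 23.49 m/s.
Reynolds number Re = ρVD/μ = 1.16 · 23.49 · 0.256 / 2.02e-05 = 3.454e+05.
Re > 4000 → turbulent. Relative roughness ε/D = 6.8e-05/0.256 = 0.000266. Swamee-Jain: f = 0.25/(log₁₀[0.000266/3.7 + 5.74/3.454e+05^0.9])² = 0.25/(log₁₀[7.18e-05 + 5.95e-05])² = 0.25/(-3.882)² = 0.01659.
Total minor-loss coefficient ΣK = 2·0.4 = 0.8.
ΔP = [f·L/D + ΣK]·(ρV²/2) = [0.01659·4.58/0.256 + 0.8]·(1.16·23.49²/2) = [0.2968 + 0.8]·320.1 = 351.1 Pa.
ΔP = 351.1 Pa = 0.351 kPa.

ΔP ≈ 0.351 kPa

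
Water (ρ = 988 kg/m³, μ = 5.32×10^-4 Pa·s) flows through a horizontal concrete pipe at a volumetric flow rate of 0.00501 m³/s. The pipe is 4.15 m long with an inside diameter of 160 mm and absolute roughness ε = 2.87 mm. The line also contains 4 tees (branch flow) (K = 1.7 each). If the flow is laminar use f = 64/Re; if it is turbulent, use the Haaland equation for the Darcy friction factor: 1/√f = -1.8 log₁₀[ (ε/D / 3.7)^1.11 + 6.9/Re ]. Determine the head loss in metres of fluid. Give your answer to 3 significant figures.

Cross-sectional area A = πD²/4 = π(0.16)²/4 = 0.02011 m²; mean velocity V = Q/A = 0.00501/0.02011 = 0.2492 m/s.
Reynolds number Re = ρVD/μ = 988 · 0.2492 · 0.16 / 0.000532 = 7.404e+04.
Re > 4000 → turbulent. Relative roughness ε/D = 0.00287/0.16 = 0.0179. Haaland: 1/√f = -1.8 log₁₀[(0.0179/3.7)^1.11 + 6.9/7.404e+04] = -1.8 log₁₀[0.0027 + 9.32e-05] = 4.598, so f = 0.04731.
Total minor-loss coefficient ΣK = 4·1.7 = 6.8.
ΔP = [f·L/D + ΣK]·(ρV²/2) = [0.04731·4.15/0.16 + 6.8]·(988·0.2492²/2) = [1.227 + 6.8]·30.67 = 246.2 Pa.
Head loss h_f = ΔP/(ρg) = 246.2/(988·9.81) = 0.0254 m.

h_f ≈ 0.0254 m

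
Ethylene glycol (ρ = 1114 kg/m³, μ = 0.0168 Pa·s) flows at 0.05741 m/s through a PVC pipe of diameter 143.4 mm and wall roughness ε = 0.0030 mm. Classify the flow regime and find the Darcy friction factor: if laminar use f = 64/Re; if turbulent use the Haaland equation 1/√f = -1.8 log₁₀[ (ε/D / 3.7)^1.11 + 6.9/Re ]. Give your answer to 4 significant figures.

Re = ρVD/μ = 1114·0.05741·0.1434/0.0168 = 545.9.
Re < 2300 → laminar, so f = 64/Re = 0.1172 (roughness is irrelevant in laminar flow).

f ≈ 0.1172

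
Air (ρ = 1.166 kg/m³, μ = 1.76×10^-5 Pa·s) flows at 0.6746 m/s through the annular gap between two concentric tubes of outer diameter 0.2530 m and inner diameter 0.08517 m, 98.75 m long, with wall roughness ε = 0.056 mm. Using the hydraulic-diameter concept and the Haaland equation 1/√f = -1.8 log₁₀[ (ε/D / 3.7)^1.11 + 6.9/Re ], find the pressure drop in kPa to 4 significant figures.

Hydraulic diameter D_h = 4A/P = D_o - D_i = 0.253 - 0.08517 = 0.1678 m.
Re = ρVD_h/μ = 1.166·0.6746·0.1678/1.76e-05 = 7501.
ε/D_h = 5.6e-05/0.1678 = 0.000334; Haaland gives 1/√f = -1.8 log₁₀[3.24e-05+0.00092] = 5.438, so f = 0.03381.
ΔP = f(L/D_h)(ρV²/2) = 0.03381·98.75/0.1678·0.2653 = 5.279 Pa.
ΔP = 0.005279 kPa.

ΔP ≈ 0.005279 kPa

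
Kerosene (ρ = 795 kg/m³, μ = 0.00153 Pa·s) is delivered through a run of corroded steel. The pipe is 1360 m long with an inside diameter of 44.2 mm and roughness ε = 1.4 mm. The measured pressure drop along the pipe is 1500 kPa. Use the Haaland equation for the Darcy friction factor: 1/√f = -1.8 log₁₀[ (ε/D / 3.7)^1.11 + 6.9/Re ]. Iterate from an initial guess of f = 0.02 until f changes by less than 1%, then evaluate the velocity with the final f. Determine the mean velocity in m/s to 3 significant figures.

V ≈ 1.44 m/s

Rearranging Darcy-Weisbach: V = √(2·ΔP·D/(f·L·ρ)). With ε/D = 0.0014/0.0442 = 0.0317, iterate starting from f = 0.02:
  f = 0.02 → V = √(2·1.5e+06·0.0442/(0.02·1360·795)) = 2.476 m/s; Re = ρVD/μ = 5.687e+04; f → 0.05913
  f = 0.05913 → V = 1.44 m/s; Re = 3.308e+04; f → 0.05951
Converged (Δf/f < 1%). With the final f = 0.05951: V = √(2·1.5e+06·0.0442/(0.05951·1360·795)) = 1.436 m/s.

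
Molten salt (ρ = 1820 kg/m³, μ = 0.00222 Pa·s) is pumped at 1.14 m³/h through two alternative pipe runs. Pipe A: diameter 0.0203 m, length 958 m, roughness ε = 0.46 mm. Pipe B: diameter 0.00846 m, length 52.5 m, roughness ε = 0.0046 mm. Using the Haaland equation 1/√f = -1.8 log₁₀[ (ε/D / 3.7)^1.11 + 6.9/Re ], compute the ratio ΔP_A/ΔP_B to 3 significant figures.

Pipe A: V = Q/A = 0.0003167/0.0003237 = 0.9784 m/s; Re = 1.628e+04; ε/D = 0.0227; Haaland → f = 0.05329; ΔP_A = f(L/D)(ρV²/2) = 2.191e+06 Pa.
Pipe B: V = Q/A = 0.0003167/5.621e-05 = 5.633 m/s; Re = 3.907e+04; ε/D = 0.000544; Haaland → f = 0.02337; ΔP_B = f(L/D)(ρV²/2) = 4.188e+06 Pa.
ΔP_A/ΔP_B = 2.191e+06/4.188e+06 = 0.523.

ΔP_A/ΔP_B ≈ 0.523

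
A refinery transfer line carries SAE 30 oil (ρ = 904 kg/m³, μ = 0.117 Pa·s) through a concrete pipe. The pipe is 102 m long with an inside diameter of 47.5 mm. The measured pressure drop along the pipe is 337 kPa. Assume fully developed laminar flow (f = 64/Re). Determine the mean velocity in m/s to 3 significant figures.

For laminar flow, f = 64/Re with Re = ρVD/μ, so Darcy-Weisbach reduces to ΔP = 32μLV/D². Solving for V: V = ΔP·D²/(32μL) = 3.37e+05·(0.0475)²/(32·0.117·102) = 1.991 m/s.
Check: Re = ρVD/μ = 904·1.991·0.0475/0.117 = 730.7 < 2300, so the laminar assumption holds.

V ≈ 1.99 m/s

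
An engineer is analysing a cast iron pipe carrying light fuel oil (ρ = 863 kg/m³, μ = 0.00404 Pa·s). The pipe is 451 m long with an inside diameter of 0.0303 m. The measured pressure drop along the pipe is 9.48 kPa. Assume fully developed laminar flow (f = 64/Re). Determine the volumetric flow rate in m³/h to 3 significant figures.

Q ≈ 0.387 m³/h

For laminar flow, f = 64/Re with Re = ρVD/μ, so Darcy-Weisbach reduces to ΔP = 32μLV/D². Solving for V: V = ΔP·D²/(32μL) = 9480·(0.0303)²/(32·0.00404·451) = 0.1493 m/s.
Check: Re = ρVD/μ = 863·0.1493·0.0303/0.00404 = 966.2 < 2300, so the laminar assumption holds.
Q = V·A = 0.1493·(π/4·0.0303²) = 0.0001076 m³/s = 0.387 m³/h.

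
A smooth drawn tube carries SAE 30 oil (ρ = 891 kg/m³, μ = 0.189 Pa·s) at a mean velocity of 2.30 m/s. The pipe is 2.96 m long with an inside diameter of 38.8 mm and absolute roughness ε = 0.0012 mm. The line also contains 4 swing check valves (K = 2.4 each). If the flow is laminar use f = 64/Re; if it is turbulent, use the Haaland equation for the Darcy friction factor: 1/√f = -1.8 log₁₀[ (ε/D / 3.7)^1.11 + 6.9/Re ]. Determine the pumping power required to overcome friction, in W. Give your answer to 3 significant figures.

Reynolds number Re = ρVD/μ = 891 · 2.3 · 0.0388 / 0.189 = 420.7.
Re < 2300 → laminar flow, so f = 64/Re = 64/420.7 = 0.1521 (the turbulent correlation is not needed).
Total minor-loss coefficient ΣK = 4·2.4 = 9.6.
ΔP = [f·L/D + ΣK]·(ρV²/2) = [0.1521·2.96/0.0388 + 9.6]·(891·2.3²/2) = [11.61 + 9.6]·2357 = 4.997e+04 Pa.
Q = V·A = 2.3·0.001182 = 0.002719 m³/s.
Pumping power P = QΔP = 0.002719·4.997e+04 = 135.9 W = 136 W.

P ≈ 136 W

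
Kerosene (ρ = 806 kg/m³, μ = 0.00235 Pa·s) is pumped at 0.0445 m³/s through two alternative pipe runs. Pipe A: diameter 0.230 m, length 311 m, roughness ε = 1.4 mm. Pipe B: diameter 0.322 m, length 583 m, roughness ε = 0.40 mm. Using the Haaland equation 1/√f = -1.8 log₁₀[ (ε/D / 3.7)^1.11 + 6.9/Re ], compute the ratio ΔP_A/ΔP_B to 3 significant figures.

Pipe A: V = Q/A = 0.0445/0.04155 = 1.071 m/s; Re = 8.449e+04; ε/D = 0.00609; Haaland → f = 0.03321; ΔP_A = f(L/D)(ρV²/2) = 2.076e+04 Pa.
Pipe B: V = Q/A = 0.0445/0.08143 = 0.5465 m/s; Re = 6.035e+04; ε/D = 0.00124; Haaland → f = 0.02387; ΔP_B = f(L/D)(ρV²/2) = 5201 Pa.
ΔP_A/ΔP_B = 2.076e+04/5201 = 3.99.

ΔP_A/ΔP_B ≈ 3.99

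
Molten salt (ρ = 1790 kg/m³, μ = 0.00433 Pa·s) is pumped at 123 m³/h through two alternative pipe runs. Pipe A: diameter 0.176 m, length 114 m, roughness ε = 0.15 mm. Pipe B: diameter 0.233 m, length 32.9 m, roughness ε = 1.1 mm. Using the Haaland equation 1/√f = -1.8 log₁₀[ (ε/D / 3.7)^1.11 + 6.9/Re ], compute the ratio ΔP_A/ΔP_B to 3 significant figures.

Pipe A: V = Q/A = 0.03417/0.02433 = 1.404 m/s; Re = 1.022e+05; ε/D = 0.000852; Haaland → f = 0.0214; ΔP_A = f(L/D)(ρV²/2) = 2.446e+04 Pa.
Pipe B: V = Q/A = 0.03417/0.04264 = 0.8013 m/s; Re = 7.718e+04; ε/D = 0.00472; Haaland → f = 0.03104; ΔP_B = f(L/D)(ρV²/2) = 2519 Pa.
ΔP_A/ΔP_B = 2.446e+04/2519 = 9.71.

ΔP_A/ΔP_B ≈ 9.71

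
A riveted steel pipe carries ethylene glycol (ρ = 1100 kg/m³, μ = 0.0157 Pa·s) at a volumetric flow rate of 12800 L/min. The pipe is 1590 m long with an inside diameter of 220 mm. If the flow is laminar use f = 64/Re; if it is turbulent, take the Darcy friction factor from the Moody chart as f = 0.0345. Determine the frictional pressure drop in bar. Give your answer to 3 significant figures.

Q = 12800 L/min = 12800/60000 = 0.2133 m³/s.
Cross-sectional area A = πD²/4 = π(0.22)²/4 = 0.03801 m²; mean velocity V = Q/A = 0.2133/0.03801 = 5.612 m/s.
Reynolds number Re = ρVD/μ = 1100 · 5.612 · 0.22 / 0.0157 = 8.65e+04.
Re > 4000 → turbulent; use the Moody-chart value f = 0.0345.
Darcy-Weisbach: ΔP = f(L/D)(ρV²/2) = 0.0345·(1590/0.22)·(1100·5.612²/2) = 0.0345·7227·1.732e+04 = 4.319e+06 Pa.
ΔP = 4.319e+06 Pa = 43.2 bar.

ΔP ≈ 43.2 bar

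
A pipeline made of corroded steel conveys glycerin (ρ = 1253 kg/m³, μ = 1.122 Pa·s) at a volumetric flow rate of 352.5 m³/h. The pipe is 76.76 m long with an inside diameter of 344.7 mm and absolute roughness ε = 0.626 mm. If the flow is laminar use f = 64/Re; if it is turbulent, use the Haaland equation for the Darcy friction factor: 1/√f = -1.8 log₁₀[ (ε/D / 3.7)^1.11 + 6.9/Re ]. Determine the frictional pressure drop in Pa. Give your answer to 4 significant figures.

Q = 352.5 m³/h = 352.5/3600 = 0.09792 m³/s.
Cross-sectional area A = πD²/4 = π(0.3447)²/4 = 0.09332 m²; mean velocity V = Q/A = 0.09792/0.09332 = 1.049 m/s.
Reynolds number Re = ρVD/μ = 1253 · 1.049 · 0.3447 / 1.12 = 403.9.
Re < 2300 → laminar flow, so f = 64/Re = 64/403.9 = 0.1585 (the turbulent correlation is not needed).
Darcy-Weisbach: ΔP = f(L/D)(ρV²/2) = 0.1585·(76.76/0.3447)·(1253·1.049²/2) = 0.1585·222.7·689.7 = 2.434e+04 Pa.

ΔP ≈ 24340 Pa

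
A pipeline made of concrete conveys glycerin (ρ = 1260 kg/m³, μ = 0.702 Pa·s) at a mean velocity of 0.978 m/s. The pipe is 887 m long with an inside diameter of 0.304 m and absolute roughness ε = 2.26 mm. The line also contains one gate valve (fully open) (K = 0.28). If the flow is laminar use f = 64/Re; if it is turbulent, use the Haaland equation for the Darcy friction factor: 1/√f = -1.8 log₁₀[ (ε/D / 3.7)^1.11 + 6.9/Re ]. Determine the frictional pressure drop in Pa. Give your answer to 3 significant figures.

Reynolds number Re = ρVD/μ = 1260 · 0.978 · 0.304 / 0.702 = 533.6.
Re < 2300 → laminar flow, so f = 64/Re = 64/533.6 = 0.1199 (the turbulent correlation is not needed).
Total minor-loss coefficient ΣK = 1·0.28 = 0.28.
ΔP = [f·L/D + ΣK]·(ρV²/2) = [0.1199·887/0.304 + 0.28]·(1260·0.978²/2) = [349.9 + 0.28]·602.6 = 2.11e+05 Pa.

ΔP ≈ 211000 Pa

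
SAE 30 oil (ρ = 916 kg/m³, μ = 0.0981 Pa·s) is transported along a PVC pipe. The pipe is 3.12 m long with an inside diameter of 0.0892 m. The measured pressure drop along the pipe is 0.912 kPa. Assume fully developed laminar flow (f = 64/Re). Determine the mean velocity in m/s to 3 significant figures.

V ≈ 0.741 m/s

For laminar flow, f = 64/Re with Re = ρVD/μ, so Darcy-Weisbach reduces to ΔP = 32μLV/D². Solving for V: V = ΔP·D²/(32μL) = 912·(0.0892)²/(32·0.0981·3.12) = 0.7409 m/s.
Check: Re = ρVD/μ = 916·0.7409·0.0892/0.0981 = 617.1 < 2300, so the laminar assumption holds.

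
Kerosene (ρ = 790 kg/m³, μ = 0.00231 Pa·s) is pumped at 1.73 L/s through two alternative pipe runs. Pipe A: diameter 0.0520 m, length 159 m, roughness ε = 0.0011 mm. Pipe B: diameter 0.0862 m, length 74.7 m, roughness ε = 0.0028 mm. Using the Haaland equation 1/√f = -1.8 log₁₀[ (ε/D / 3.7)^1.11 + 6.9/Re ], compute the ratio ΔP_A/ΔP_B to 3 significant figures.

Pipe A: V = Q/A = 0.00173/0.002124 = 0.8146 m/s; Re = 1.449e+04; ε/D = 2.12e-05; Haaland → f = 0.02799; ΔP_A = f(L/D)(ρV²/2) = 2.243e+04 Pa.
Pipe B: V = Q/A = 0.00173/0.005836 = 0.2964 m/s; Re = 8739; ε/D = 3.25e-05; Haaland → f = 0.03209; ΔP_B = f(L/D)(ρV²/2) = 965.3 Pa.
ΔP_A/ΔP_B = 2.243e+04/965.3 = 23.2.

ΔP_A/ΔP_B ≈ 23.2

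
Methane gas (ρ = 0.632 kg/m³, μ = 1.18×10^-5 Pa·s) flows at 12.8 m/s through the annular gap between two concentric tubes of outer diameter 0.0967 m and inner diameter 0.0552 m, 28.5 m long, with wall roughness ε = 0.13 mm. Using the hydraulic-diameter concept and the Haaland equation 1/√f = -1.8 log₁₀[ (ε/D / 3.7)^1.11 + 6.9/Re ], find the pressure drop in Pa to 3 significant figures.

ΔP ≈ 1070 Pa

Hydraulic diameter D_h = 4A/P = D_o - D_i = 0.0967 - 0.0552 = 0.0415 m.
Re = ρVD_h/μ = 0.632·12.8·0.0415/1.18e-05 = 2.845e+04.
ε/D_h = 0.00013/0.0415 = 0.00313; Haaland gives 1/√f = -1.8 log₁₀[0.000389+0.000243] = 5.76, so f = 0.03015.
ΔP = f(L/D_h)(ρV²/2) = 0.03015·28.5/0.0415·51.77 = 1072 Pa.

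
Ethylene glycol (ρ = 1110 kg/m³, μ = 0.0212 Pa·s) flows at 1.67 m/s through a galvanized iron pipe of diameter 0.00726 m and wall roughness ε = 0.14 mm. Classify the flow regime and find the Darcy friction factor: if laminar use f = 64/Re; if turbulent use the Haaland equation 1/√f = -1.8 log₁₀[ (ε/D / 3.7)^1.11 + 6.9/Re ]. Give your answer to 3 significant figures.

f ≈ 0.101

Re = ρVD/μ = 1110·1.67·0.00726/0.0212 = 634.8.
Re < 2300 → laminar, so f = 64/Re = 0.1008 (roughness is irrelevant in laminar flow).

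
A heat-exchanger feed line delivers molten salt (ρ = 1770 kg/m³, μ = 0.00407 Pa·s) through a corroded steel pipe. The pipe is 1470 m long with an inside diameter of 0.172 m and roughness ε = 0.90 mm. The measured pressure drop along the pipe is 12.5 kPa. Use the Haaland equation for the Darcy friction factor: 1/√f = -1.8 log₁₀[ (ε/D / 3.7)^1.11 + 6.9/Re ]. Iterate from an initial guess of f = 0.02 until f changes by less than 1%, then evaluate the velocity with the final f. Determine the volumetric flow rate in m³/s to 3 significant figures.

Q ≈ 0.00502 m³/s

Rearranging Darcy-Weisbach: V = √(2·ΔP·D/(f·L·ρ)). With ε/D = 0.0009/0.172 = 0.00523, iterate starting from f = 0.02:
  f = 0.02 → V = √(2·1.25e+04·0.172/(0.02·1470·1770)) = 0.2875 m/s; Re = ρVD/μ = 2.15e+04; f → 0.03437
  f = 0.03437 → V = 0.2193 m/s; Re = 1.64e+04; f → 0.03533
  f = 0.03533 → V = 0.2163 m/s; Re = 1.618e+04; f → 0.03539
Converged (Δf/f < 1%). With the final f = 0.03539: V = √(2·1.25e+04·0.172/(0.03539·1470·1770)) = 0.2161 m/s.
Q = V·A = 0.2161·(π/4·0.172²) = 0.005021 m³/s = 0.00502 m³/s.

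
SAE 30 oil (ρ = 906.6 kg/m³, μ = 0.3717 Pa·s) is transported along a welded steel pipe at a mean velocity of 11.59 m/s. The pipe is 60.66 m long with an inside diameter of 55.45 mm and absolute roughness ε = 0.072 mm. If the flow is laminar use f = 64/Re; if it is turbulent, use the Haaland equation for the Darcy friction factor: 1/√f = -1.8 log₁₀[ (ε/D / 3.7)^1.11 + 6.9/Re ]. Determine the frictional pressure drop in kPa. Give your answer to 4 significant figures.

ΔP ≈ 2720 kPa

Reynolds number Re = ρVD/μ = 906.6 · 11.59 · 0.05545 / 0.372 = 1568.
Re < 2300 → laminar flow, so f = 64/Re = 64/1568 = 0.04083 (the turbulent correlation is not needed).
Darcy-Weisbach: ΔP = f(L/D)(ρV²/2) = 0.04083·(60.66/0.05545)·(906.6·11.59²/2) = 0.04083·1094·6.089e+04 = 2.72e+06 Pa.
ΔP = 2.72e+06 Pa = 2720 kPa.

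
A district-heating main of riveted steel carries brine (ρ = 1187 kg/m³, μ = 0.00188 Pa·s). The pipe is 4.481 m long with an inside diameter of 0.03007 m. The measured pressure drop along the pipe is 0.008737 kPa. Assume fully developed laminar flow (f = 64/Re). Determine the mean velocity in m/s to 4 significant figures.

V ≈ 0.02931 m/s

For laminar flow, f = 64/Re with Re = ρVD/μ, so Darcy-Weisbach reduces to ΔP = 32μLV/D². Solving for V: V = ΔP·D²/(32μL) = 8.737·(0.03007)²/(32·0.00188·4.481) = 0.02931 m/s.
Check: Re = ρVD/μ = 1187·0.02931·0.03007/0.00188 = 556.4 < 2300, so the laminar assumption holds.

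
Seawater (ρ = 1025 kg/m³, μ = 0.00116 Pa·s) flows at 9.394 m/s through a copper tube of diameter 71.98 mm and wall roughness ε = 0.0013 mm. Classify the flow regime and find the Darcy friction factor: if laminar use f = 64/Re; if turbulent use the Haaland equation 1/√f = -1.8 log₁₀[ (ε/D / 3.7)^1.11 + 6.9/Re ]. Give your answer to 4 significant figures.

Re = ρVD/μ = 1025·9.394·0.07198/0.00116 = 5.975e+05.
Re > 4000 → turbulent. ε/D = 1.3e-06/0.07198 = 1.81e-05; Haaland: 1/√f = -1.8 log₁₀[1.27e-06 + 1.15e-05] = 8.806, so f = 0.0129.

f ≈ 0.01290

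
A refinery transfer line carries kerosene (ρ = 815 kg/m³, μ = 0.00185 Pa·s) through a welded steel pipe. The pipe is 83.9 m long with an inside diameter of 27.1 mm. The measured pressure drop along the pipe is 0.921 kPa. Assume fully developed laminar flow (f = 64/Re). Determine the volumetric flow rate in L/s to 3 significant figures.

For laminar flow, f = 64/Re with Re = ρVD/μ, so Darcy-Weisbach reduces to ΔP = 32μLV/D². Solving for V: V = ΔP·D²/(32μL) = 921·(0.0271)²/(32·0.00185·83.9) = 0.1362 m/s.
Check: Re = ρVD/μ = 815·0.1362·0.0271/0.00185 = 1626 < 2300, so the laminar assumption holds.
Q = V·A = 0.1362·(π/4·0.0271²) = 7.855e-05 m³/s = 0.0785 L/s.

Q ≈ 0.0785 L/s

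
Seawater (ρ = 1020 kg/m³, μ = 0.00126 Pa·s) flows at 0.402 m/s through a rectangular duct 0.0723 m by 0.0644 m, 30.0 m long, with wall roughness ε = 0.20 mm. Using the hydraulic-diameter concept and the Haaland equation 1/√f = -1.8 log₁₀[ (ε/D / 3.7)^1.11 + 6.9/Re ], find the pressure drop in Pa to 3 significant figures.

Hydraulic diameter D_h = 4A/P = 4·(0.0723·0.0644)/(2·(0.0723+0.0644)) = 0.01862/0.2734 = 0.06812 m.
Re = ρVD_h/μ = 1020·0.402·0.06812/0.00126 = 2.217e+04.
ε/D_h = 0.0002/0.06812 = 0.00294; Haaland gives 1/√f = -1.8 log₁₀[0.000362+0.000311] = 5.709, so f = 0.03068.
ΔP = f(L/D_h)(ρV²/2) = 0.03068·30/0.06812·82.42 = 1113 Pa.

ΔP ≈ 1110 Pa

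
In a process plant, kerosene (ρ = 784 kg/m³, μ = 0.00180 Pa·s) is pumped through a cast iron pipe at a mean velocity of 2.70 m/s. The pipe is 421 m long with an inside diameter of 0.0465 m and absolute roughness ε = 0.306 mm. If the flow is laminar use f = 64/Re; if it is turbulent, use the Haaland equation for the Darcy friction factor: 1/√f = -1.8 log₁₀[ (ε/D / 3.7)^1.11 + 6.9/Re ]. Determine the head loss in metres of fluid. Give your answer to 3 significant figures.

Reynolds number Re = ρVD/μ = 784 · 2.7 · 0.0465 / 0.0018 = 5.468e+04.
Re > 4000 → turbulent. Relative roughness ε/D = 0.000306/0.0465 = 0.00658. Haaland: 1/√f = -1.8 log₁₀[(0.00658/3.7)^1.11 + 6.9/5.468e+04] = -1.8 log₁₀[0.000886 + 0.000126] = 5.39, so f = 0.03442.
Darcy-Weisbach: ΔP = f(L/D)(ρV²/2) = 0.03442·(421/0.0465)·(784·2.7²/2) = 0.03442·9054·2858 = 8.905e+05 Pa.
Head loss h_f = ΔP/(ρg) = 8.905e+05/(784·9.81) = 116 m.

h_f ≈ 116 m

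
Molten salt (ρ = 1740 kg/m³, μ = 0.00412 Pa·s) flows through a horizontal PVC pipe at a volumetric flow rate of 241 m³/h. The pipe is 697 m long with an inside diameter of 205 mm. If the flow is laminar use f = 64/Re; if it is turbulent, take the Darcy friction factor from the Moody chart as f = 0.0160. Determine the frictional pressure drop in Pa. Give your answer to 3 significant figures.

ΔP ≈ 195000 Pa

Q = 241 m³/h = 241/3600 = 0.06694 m³/s.
Cross-sectional area A = πD²/4 = π(0.205)²/4 = 0.03301 m²; mean velocity V = Q/A = 0.06694/0.03301 = 2.028 m/s.
Reynolds number Re = ρVD/μ = 1740 · 2.028 · 0.205 / 0.00412 = 1.756e+05.
Re > 4000 → turbulent; use the Moody-chart value f = 0.0160.
Darcy-Weisbach: ΔP = f(L/D)(ρV²/2) = 0.016·(697/0.205)·(1740·2.028²/2) = 0.016·3400·3579 = 1.947e+05 Pa.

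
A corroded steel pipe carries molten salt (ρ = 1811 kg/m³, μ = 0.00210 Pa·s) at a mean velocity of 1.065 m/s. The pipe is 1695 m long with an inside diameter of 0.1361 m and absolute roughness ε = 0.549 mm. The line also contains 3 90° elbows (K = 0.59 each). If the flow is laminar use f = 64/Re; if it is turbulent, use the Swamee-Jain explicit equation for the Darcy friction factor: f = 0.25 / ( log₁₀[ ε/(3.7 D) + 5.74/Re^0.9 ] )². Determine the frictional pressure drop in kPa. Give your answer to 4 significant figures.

Reynolds number Re = ρVD/μ = 1811 · 1.065 · 0.1361 / 0.0021 = 1.25e+05.
Re > 4000 → turbulent. Relative roughness ε/D = 0.000549/0.1361 = 0.00403. Swamee-Jain: f = 0.25/(log₁₀[0.00403/3.7 + 5.74/1.25e+05^0.9])² = 0.25/(log₁₀[0.00109 + 0.000148])² = 0.25/(-2.907)² = 0.02958.
Total minor-loss coefficient ΣK = 3·0.59 = 1.77.
ΔP = [f·L/D + ΣK]·(ρV²/2) = [0.02958·1695/0.1361 + 1.77]·(1811·1.065²/2) = [368.4 + 1.77]·1027 = 3.802e+05 Pa.
ΔP = 3.802e+05 Pa = 380.2 kPa.

ΔP ≈ 380.2 kPa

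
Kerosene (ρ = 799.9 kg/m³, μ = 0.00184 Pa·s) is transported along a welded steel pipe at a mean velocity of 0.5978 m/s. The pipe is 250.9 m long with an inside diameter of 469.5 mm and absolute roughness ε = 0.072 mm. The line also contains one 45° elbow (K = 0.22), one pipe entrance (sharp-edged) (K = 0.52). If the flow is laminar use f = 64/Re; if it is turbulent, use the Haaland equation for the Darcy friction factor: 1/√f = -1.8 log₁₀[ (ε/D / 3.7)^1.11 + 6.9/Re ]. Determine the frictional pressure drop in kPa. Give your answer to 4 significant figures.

ΔP ≈ 1.472 kPa

Reynolds number Re = ρVD/μ = 799.9 · 0.5978 · 0.4695 / 0.00184 = 1.22e+05.
Re > 4000 → turbulent. Relative roughness ε/D = 7.2e-05/0.4695 = 0.000153. Haaland: 1/√f = -1.8 log₁₀[(0.000153/3.7)^1.11 + 6.9/1.22e+05] = -1.8 log₁₀[1.37e-05 + 5.66e-05] = 7.476, so f = 0.01789.
Total minor-loss coefficient ΣK = 1·0.22 + 1·0.52 = 0.74.
ΔP = [f·L/D + ΣK]·(ρV²/2) = [0.01789·250.9/0.4695 + 0.74]·(799.9·0.5978²/2) = [9.56 + 0.74]·142.9 = 1472 Pa.
ΔP = 1472 Pa = 1.472 kPa.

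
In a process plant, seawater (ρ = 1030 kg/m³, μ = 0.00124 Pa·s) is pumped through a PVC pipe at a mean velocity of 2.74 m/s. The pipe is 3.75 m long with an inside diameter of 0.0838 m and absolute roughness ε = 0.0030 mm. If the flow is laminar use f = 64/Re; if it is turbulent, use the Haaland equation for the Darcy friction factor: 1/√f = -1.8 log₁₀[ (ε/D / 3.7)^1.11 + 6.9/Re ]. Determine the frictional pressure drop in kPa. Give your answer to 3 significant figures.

Reynolds number Re = ρVD/μ = 1030 · 2.74 · 0.0838 / 0.00124 = 1.907e+05.
Re > 4000 → turbulent. Relative roughness ε/D = 3e-06/0.0838 = 3.58e-05. Haaland: 1/√f = -1.8 log₁₀[(3.58e-05/3.7)^1.11 + 6.9/1.907e+05] = -1.8 log₁₀[2.72e-06 + 3.62e-05] = 7.938, so f = 0.01587.
Darcy-Weisbach: ΔP = f(L/D)(ρV²/2) = 0.01587·(3.75/0.0838)·(1030·2.74²/2) = 0.01587·44.75·3866 = 2746 Pa.
ΔP = 2746 Pa = 2.75 kPa.

ΔP ≈ 2.75 kPa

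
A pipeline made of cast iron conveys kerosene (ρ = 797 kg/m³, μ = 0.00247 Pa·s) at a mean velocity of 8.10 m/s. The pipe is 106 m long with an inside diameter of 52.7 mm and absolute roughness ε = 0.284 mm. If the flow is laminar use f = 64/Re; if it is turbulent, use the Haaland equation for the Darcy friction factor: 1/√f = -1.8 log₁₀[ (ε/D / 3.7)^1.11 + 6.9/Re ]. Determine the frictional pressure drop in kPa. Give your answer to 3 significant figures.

ΔP ≈ 1670 kPa

Reynolds number Re = ρVD/μ = 797 · 8.1 · 0.0527 / 0.00247 = 1.377e+05.
Re > 4000 → turbulent. Relative roughness ε/D = 0.000284/0.0527 = 0.00539. Haaland: 1/√f = -1.8 log₁₀[(0.00539/3.7)^1.11 + 6.9/1.377e+05] = -1.8 log₁₀[0.00071 + 5.01e-05] = 5.614, so f = 0.03172.
Darcy-Weisbach: ΔP = f(L/D)(ρV²/2) = 0.03172·(106/0.0527)·(797·8.1²/2) = 0.03172·2011·2.615e+04 = 1.668e+06 Pa.
ΔP = 1.668e+06 Pa = 1670 kPa.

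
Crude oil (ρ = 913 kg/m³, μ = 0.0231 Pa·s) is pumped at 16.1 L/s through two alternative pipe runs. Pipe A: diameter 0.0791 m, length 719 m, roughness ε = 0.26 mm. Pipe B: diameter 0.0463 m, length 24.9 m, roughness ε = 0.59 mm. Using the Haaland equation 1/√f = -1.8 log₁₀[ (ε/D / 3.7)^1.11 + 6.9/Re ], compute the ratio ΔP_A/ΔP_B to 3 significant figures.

Pipe A: V = Q/A = 0.0161/0.004914 = 3.276 m/s; Re = 1.024e+04; ε/D = 0.00329; Haaland → f = 0.03511; ΔP_A = f(L/D)(ρV²/2) = 1.564e+06 Pa.
Pipe B: V = Q/A = 0.0161/0.001684 = 9.563 m/s; Re = 1.75e+04; ε/D = 0.0127; Haaland → f = 0.04396; ΔP_B = f(L/D)(ρV²/2) = 9.868e+05 Pa.
ΔP_A/ΔP_B = 1.564e+06/9.868e+05 = 1.58.

ΔP_A/ΔP_B ≈ 1.58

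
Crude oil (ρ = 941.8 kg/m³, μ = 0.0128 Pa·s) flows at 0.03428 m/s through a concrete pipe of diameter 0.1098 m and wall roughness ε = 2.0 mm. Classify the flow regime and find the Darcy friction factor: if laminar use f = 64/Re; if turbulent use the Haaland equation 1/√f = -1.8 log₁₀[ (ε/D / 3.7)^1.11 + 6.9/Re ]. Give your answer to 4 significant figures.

f ≈ 0.2311

Re = ρVD/μ = 941.8·0.03428·0.1098/0.0128 = 276.9.
Re < 2300 → laminar, so f = 64/Re = 0.2311 (roughness is irrelevant in laminar flow).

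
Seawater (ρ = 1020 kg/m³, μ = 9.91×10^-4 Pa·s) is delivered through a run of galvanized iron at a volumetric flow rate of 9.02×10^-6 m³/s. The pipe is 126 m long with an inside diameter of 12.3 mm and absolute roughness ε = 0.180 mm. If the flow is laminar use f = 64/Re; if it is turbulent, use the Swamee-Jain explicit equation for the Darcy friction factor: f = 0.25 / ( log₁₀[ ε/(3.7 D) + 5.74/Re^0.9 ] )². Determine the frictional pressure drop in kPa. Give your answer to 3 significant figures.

ΔP ≈ 2.00 kPa

Cross-sectional area A = πD²/4 = π(0.0123)²/4 = 0.0001188 m²; mean velocity V = Q/A = 9.02e-06/0.0001188 = 0.07591 m/s.
Reynolds number Re = ρVD/μ = 1020 · 0.07591 · 0.0123 / 0.000991 = 961.
Re < 2300 → laminar flow, so f = 64/Re = 64/961 = 0.0666 (the turbulent correlation is not needed).
Darcy-Weisbach: ΔP = f(L/D)(ρV²/2) = 0.0666·(126/0.0123)·(1020·0.07591²/2) = 0.0666·1.024e+04·2.939 = 2005 Pa.
ΔP = 2005 Pa = 2.00 kPa.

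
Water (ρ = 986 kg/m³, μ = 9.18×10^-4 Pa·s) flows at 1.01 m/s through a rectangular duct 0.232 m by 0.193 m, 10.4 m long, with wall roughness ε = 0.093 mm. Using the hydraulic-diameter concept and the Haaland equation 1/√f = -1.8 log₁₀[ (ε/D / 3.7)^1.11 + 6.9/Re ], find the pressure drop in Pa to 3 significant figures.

Hydraulic diameter D_h = 4A/P = 4·(0.232·0.193)/(2·(0.232+0.193)) = 0.1791/0.85 = 0.2107 m.
Re = ρVD_h/μ = 986·1.01·0.2107/0.000918 = 2.286e+05.
ε/D_h = 9.3e-05/0.2107 = 0.000441; Haaland gives 1/√f = -1.8 log₁₀[4.42e-05+3.02e-05] = 7.432, so f = 0.01811.
ΔP = f(L/D_h)(ρV²/2) = 0.01811·10.4/0.2107·502.9 = 449.4 Pa.

ΔP ≈ 449 Pa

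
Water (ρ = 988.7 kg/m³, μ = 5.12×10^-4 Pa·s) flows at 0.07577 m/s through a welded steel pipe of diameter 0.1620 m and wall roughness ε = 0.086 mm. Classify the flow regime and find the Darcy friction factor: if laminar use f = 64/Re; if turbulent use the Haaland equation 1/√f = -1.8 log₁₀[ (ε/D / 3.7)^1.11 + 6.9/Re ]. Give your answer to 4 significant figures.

f ≈ 0.02575

Re = ρVD/μ = 988.7·0.07577·0.162/0.000512 = 2.37e+04.
Re > 4000 → turbulent. ε/D = 8.6e-05/0.162 = 0.000531; Haaland: 1/√f = -1.8 log₁₀[5.42e-05 + 0.000291] = 6.231, so f = 0.02575.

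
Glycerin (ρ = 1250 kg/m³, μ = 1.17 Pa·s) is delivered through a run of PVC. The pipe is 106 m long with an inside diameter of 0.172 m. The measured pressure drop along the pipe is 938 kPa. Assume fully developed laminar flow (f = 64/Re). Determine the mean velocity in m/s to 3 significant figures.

V ≈ 6.99 m/s

For laminar flow, f = 64/Re with Re = ρVD/μ, so Darcy-Weisbach reduces to ΔP = 32μLV/D². Solving for V: V = ΔP·D²/(32μL) = 9.38e+05·(0.172)²/(32·1.17·106) = 6.992 m/s.
Check: Re = ρVD/μ = 1250·6.992·0.172/1.17 = 1285 < 2300, so the laminar assumption holds.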